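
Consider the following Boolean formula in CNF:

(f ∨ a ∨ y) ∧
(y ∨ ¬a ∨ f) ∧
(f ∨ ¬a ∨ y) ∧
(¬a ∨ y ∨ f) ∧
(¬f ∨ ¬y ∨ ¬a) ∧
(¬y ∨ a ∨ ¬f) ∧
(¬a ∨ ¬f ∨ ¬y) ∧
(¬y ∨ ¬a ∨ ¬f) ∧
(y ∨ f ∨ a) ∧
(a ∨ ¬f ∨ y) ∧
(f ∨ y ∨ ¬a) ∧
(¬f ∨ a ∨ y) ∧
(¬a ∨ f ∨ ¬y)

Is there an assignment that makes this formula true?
Yes

Yes, the formula is satisfiable.

One satisfying assignment is: a=True, f=True, y=False

Verification: With this assignment, all 13 clauses evaluate to true.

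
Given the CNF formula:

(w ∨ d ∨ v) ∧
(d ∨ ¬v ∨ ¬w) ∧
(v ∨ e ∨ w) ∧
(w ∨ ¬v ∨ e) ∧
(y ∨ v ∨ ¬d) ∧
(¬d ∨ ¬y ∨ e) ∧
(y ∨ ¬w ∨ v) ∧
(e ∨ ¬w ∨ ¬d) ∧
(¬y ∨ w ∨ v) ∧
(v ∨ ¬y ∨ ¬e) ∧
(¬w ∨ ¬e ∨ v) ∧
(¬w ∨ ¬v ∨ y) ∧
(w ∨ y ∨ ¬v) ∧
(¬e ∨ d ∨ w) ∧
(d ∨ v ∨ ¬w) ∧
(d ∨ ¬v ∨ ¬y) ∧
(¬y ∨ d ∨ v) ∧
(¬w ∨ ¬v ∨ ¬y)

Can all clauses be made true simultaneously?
Yes

Yes, the formula is satisfiable.

One satisfying assignment is: v=True, e=True, d=True, y=True, w=False

Verification: With this assignment, all 18 clauses evaluate to true.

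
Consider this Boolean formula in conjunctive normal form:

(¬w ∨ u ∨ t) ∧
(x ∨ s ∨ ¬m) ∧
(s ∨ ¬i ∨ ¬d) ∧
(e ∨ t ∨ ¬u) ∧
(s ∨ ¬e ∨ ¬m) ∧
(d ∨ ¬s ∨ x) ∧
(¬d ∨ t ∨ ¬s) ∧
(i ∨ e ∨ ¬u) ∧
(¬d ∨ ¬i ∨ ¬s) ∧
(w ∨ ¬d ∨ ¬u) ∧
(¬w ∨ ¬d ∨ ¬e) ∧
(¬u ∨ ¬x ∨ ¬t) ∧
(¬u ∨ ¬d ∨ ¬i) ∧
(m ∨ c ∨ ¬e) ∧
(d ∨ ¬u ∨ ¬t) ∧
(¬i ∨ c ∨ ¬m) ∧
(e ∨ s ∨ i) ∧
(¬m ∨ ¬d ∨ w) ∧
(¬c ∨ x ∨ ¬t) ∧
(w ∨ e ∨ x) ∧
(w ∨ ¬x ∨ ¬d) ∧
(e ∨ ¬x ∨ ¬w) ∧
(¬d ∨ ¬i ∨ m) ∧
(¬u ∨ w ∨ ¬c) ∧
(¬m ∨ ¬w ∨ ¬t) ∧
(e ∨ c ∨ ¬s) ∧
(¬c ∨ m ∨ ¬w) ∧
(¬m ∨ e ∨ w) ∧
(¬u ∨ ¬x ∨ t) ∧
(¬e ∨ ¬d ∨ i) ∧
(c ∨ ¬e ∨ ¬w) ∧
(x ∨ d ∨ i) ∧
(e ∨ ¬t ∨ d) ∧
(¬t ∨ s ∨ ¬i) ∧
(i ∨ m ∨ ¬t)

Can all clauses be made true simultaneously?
Yes

Yes, the formula is satisfiable.

One satisfying assignment is: w=False, c=False, m=False, x=True, u=False, d=False, i=True, s=False, e=False, t=False

Verification: With this assignment, all 35 clauses evaluate to true.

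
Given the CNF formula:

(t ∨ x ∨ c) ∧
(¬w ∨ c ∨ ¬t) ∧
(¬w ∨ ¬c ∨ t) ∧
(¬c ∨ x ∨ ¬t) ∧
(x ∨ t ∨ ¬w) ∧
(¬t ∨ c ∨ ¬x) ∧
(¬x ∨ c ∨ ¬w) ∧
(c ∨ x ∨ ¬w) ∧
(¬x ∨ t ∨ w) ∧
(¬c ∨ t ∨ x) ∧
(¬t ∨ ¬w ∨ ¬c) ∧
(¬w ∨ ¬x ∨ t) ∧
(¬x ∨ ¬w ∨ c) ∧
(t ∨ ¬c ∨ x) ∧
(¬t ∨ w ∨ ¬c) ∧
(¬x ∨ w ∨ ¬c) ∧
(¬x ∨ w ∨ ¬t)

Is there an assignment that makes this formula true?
Yes

Yes, the formula is satisfiable.

One satisfying assignment is: c=False, w=False, x=False, t=True

Verification: With this assignment, all 17 clauses evaluate to true.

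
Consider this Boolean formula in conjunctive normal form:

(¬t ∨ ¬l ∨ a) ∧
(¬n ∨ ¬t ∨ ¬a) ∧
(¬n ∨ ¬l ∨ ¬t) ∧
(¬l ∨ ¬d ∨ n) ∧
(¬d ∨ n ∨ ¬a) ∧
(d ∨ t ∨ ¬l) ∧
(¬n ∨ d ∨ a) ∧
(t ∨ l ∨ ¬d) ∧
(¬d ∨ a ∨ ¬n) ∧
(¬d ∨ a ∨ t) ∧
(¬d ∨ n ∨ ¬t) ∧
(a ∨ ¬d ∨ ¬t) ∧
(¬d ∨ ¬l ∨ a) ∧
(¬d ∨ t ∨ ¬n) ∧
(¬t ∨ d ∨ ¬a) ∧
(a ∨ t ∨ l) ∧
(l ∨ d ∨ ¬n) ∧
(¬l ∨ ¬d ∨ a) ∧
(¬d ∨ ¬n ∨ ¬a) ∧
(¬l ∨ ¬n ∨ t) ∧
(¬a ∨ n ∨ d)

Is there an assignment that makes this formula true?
Yes

Yes, the formula is satisfiable.

One satisfying assignment is: n=False, a=False, l=False, t=True, d=False

Verification: With this assignment, all 21 clauses evaluate to true.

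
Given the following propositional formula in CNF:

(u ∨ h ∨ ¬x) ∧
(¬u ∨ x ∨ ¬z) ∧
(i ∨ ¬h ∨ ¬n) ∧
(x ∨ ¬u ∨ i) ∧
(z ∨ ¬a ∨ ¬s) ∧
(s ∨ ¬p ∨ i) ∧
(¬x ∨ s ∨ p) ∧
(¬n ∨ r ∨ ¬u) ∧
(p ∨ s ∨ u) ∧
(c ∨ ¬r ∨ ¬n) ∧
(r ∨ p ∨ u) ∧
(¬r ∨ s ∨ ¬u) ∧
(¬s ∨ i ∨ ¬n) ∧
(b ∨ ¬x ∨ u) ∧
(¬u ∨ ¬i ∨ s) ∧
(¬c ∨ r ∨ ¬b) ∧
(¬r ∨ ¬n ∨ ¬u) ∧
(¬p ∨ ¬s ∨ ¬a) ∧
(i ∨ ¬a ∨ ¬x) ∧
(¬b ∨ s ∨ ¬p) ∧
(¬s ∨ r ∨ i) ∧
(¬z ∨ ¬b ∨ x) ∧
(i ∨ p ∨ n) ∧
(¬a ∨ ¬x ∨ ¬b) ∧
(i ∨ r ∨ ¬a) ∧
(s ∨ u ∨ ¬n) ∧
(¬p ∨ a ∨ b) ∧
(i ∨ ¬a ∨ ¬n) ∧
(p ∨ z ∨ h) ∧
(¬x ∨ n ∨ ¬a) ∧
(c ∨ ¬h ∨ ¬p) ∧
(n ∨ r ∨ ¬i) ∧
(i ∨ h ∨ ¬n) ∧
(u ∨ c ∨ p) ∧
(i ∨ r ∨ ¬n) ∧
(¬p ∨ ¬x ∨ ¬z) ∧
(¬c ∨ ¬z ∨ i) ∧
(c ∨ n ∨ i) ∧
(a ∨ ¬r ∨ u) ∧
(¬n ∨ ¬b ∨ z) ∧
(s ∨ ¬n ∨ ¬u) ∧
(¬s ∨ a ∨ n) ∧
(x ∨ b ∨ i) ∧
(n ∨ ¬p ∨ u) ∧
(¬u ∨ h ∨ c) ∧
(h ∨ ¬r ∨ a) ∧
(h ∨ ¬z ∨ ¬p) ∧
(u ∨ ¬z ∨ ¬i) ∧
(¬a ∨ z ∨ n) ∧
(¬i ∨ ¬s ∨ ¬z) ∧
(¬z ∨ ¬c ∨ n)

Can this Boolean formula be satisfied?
No

No, the formula is not satisfiable.

No assignment of truth values to the variables can make all 51 clauses true simultaneously.

The formula is UNSAT (unsatisfiable).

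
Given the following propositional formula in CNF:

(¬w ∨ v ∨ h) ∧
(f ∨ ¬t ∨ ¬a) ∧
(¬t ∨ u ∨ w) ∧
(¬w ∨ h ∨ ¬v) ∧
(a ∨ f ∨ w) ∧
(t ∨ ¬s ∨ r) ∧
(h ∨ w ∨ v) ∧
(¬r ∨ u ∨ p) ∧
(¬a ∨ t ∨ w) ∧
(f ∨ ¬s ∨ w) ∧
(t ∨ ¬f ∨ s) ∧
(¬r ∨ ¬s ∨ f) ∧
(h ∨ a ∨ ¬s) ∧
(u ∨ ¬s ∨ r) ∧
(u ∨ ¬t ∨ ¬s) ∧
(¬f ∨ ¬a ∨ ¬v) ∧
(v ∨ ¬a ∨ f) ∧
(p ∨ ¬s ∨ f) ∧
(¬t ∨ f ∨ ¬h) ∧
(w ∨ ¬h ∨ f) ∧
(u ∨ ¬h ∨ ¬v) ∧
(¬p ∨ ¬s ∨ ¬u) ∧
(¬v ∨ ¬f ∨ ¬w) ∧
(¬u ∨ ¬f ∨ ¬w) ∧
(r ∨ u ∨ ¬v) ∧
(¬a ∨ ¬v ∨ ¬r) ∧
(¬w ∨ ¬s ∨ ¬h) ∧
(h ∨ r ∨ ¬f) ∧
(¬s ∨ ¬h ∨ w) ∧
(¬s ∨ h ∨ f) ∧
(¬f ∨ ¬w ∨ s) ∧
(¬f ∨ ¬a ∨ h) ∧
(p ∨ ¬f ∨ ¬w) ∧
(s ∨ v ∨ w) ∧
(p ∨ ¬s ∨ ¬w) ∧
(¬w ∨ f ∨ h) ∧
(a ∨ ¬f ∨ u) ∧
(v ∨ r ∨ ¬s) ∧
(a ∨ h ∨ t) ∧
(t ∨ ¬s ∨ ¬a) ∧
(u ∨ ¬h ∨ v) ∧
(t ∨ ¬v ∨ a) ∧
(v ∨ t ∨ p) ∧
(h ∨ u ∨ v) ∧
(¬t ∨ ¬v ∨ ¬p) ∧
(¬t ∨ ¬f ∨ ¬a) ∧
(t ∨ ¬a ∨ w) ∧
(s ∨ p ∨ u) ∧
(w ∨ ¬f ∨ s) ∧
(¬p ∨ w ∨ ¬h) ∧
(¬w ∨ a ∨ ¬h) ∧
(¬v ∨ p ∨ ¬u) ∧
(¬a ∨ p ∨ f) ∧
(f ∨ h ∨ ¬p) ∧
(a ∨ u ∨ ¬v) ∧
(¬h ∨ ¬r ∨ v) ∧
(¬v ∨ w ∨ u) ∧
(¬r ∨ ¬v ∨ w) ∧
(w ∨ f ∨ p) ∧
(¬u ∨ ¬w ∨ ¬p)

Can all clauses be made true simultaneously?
No

No, the formula is not satisfiable.

No assignment of truth values to the variables can make all 60 clauses true simultaneously.

The formula is UNSAT (unsatisfiable).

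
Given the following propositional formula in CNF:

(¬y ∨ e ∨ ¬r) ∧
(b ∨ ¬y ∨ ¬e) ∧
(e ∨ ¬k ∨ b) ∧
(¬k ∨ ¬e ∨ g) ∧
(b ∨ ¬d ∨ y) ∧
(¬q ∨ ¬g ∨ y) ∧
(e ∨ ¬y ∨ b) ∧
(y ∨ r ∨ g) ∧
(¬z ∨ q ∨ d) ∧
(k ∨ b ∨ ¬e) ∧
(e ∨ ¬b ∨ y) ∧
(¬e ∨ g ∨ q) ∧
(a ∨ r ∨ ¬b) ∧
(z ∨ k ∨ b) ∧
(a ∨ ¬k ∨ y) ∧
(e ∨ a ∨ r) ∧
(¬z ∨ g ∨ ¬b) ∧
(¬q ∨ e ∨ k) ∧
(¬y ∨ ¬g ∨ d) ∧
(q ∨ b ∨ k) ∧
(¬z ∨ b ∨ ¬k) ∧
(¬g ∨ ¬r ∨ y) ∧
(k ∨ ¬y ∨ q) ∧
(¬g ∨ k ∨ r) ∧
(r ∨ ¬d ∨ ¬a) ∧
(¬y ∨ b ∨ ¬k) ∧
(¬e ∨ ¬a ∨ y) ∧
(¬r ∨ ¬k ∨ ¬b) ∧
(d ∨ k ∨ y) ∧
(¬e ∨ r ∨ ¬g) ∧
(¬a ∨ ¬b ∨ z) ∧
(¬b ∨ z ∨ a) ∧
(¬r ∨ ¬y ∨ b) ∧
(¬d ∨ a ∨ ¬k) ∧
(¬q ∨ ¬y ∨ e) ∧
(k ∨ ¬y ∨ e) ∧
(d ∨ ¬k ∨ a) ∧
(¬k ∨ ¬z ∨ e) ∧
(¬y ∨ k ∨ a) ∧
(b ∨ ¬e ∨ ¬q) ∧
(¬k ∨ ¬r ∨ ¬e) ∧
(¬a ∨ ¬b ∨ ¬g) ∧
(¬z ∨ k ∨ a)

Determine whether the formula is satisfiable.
No

No, the formula is not satisfiable.

No assignment of truth values to the variables can make all 43 clauses true simultaneously.

The formula is UNSAT (unsatisfiable).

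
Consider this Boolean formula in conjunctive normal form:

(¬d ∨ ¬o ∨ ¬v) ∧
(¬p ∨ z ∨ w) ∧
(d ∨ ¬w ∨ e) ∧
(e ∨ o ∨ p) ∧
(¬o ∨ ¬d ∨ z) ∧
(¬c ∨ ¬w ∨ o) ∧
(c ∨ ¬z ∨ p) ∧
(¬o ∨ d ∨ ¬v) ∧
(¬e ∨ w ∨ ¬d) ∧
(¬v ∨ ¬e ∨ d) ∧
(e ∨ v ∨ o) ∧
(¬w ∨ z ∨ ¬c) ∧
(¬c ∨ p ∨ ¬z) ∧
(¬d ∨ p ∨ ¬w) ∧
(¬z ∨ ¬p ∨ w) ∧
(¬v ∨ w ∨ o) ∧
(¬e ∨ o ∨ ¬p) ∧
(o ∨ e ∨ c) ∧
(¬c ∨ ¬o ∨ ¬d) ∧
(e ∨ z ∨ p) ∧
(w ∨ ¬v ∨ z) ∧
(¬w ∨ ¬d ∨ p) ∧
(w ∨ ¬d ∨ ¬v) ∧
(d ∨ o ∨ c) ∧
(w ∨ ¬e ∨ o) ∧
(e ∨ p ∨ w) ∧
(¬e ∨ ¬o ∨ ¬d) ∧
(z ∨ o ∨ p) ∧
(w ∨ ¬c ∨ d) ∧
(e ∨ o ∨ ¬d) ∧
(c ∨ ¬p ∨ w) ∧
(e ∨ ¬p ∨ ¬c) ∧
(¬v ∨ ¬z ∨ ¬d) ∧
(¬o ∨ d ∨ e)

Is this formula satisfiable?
Yes

Yes, the formula is satisfiable.

One satisfying assignment is: p=False, o=True, e=True, d=False, w=False, z=False, v=False, c=False

Verification: With this assignment, all 34 clauses evaluate to true.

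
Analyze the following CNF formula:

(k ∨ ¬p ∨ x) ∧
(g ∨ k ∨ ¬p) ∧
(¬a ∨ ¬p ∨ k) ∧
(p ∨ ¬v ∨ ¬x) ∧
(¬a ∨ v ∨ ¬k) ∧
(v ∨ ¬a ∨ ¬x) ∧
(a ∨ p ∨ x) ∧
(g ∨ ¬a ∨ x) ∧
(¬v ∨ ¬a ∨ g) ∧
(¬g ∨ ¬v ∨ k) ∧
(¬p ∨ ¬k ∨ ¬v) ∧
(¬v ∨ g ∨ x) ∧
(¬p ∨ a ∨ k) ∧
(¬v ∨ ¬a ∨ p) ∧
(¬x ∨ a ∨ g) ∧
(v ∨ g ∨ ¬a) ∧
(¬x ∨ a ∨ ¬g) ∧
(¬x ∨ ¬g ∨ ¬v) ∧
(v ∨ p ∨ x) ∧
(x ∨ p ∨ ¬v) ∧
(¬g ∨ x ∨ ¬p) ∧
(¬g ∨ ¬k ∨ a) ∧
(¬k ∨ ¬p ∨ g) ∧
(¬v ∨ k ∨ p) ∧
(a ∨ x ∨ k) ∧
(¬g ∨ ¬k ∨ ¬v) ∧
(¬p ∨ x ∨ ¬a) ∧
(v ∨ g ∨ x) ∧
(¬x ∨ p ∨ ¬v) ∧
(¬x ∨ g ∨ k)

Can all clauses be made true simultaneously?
No

No, the formula is not satisfiable.

No assignment of truth values to the variables can make all 30 clauses true simultaneously.

The formula is UNSAT (unsatisfiable).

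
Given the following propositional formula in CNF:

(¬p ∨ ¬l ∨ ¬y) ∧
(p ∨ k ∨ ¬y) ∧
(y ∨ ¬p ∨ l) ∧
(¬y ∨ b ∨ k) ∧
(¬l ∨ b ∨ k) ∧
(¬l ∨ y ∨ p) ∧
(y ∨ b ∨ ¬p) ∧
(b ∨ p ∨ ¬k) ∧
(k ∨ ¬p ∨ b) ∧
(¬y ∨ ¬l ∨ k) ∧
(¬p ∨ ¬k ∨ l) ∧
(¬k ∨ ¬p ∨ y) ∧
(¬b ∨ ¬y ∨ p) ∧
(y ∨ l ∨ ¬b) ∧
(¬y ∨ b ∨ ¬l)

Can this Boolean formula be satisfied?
Yes

Yes, the formula is satisfiable.

One satisfying assignment is: b=False, l=False, k=False, y=False, p=False

Verification: With this assignment, all 15 clauses evaluate to true.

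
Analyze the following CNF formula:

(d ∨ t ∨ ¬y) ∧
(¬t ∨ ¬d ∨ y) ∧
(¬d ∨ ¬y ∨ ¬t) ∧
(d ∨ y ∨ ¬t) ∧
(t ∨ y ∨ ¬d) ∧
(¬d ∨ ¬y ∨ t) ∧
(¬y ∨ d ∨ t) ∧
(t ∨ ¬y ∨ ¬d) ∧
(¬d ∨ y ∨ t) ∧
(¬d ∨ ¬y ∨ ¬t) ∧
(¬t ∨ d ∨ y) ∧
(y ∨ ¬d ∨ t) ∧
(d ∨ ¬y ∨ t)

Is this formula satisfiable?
Yes

Yes, the formula is satisfiable.

One satisfying assignment is: y=False, t=False, d=False

Verification: With this assignment, all 13 clauses evaluate to true.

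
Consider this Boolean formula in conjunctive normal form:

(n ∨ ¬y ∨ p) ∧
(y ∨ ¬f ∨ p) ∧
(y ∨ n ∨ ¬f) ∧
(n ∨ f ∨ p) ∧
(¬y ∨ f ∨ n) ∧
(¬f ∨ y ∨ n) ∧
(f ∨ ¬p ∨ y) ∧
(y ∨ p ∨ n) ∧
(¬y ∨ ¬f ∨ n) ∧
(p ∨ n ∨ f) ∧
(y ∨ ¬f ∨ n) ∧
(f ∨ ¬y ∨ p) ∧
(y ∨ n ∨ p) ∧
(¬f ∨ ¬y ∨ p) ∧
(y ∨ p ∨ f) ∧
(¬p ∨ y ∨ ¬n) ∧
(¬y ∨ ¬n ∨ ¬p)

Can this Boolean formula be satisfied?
No

No, the formula is not satisfiable.

No assignment of truth values to the variables can make all 17 clauses true simultaneously.

The formula is UNSAT (unsatisfiable).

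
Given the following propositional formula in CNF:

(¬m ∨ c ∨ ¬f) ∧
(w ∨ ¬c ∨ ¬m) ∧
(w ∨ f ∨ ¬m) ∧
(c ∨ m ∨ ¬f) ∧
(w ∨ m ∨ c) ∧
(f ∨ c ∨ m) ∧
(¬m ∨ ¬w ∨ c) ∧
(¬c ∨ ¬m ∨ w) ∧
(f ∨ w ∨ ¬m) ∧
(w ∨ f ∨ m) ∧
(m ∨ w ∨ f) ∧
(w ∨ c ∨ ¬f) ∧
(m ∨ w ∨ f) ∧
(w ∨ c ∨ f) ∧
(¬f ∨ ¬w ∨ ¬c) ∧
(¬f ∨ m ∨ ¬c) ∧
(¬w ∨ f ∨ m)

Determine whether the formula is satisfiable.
Yes

Yes, the formula is satisfiable.

One satisfying assignment is: w=True, c=True, m=True, f=False

Verification: With this assignment, all 17 clauses evaluate to true.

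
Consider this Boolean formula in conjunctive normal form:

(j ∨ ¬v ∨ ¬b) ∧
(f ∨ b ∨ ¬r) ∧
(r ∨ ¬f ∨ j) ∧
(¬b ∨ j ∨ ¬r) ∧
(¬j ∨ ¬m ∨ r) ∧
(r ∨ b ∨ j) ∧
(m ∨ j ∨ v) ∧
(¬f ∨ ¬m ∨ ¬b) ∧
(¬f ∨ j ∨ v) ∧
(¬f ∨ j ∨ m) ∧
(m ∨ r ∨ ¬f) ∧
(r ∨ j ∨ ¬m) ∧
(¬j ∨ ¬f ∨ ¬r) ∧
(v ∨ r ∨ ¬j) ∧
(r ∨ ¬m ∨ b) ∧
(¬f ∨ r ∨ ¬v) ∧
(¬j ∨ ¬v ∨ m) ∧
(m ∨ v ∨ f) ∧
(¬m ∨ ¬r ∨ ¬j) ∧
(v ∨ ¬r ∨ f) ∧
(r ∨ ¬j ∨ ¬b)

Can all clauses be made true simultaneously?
Yes

Yes, the formula is satisfiable.

One satisfying assignment is: m=True, b=False, r=True, f=True, j=False, v=True

Verification: With this assignment, all 21 clauses evaluate to true.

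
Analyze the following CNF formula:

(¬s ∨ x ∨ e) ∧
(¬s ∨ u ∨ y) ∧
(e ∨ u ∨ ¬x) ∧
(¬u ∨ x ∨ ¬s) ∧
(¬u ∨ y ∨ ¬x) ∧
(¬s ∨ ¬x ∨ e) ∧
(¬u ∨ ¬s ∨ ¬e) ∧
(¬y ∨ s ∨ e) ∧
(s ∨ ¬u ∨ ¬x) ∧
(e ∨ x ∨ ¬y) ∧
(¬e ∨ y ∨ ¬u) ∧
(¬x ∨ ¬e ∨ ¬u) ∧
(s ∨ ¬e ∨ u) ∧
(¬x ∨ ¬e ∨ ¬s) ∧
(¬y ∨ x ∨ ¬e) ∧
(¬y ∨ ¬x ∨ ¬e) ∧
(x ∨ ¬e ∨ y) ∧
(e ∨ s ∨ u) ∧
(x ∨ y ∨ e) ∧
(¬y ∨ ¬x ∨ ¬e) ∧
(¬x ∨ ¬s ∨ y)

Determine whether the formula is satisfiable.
No

No, the formula is not satisfiable.

No assignment of truth values to the variables can make all 21 clauses true simultaneously.

The formula is UNSAT (unsatisfiable).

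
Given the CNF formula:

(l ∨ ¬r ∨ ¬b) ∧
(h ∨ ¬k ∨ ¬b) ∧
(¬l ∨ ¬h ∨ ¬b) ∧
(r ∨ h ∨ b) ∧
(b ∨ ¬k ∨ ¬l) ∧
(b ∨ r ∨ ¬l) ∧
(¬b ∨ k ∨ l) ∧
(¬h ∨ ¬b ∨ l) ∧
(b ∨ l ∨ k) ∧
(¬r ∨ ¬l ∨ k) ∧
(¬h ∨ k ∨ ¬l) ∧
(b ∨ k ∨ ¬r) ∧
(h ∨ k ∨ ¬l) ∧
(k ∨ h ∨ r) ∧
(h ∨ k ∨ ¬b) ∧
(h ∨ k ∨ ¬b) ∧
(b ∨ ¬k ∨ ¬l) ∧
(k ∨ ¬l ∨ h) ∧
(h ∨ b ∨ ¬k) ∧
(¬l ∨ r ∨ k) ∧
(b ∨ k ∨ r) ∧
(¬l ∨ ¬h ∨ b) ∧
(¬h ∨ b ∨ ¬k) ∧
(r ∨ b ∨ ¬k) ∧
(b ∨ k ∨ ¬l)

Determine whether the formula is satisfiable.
No

No, the formula is not satisfiable.

No assignment of truth values to the variables can make all 25 clauses true simultaneously.

The formula is UNSAT (unsatisfiable).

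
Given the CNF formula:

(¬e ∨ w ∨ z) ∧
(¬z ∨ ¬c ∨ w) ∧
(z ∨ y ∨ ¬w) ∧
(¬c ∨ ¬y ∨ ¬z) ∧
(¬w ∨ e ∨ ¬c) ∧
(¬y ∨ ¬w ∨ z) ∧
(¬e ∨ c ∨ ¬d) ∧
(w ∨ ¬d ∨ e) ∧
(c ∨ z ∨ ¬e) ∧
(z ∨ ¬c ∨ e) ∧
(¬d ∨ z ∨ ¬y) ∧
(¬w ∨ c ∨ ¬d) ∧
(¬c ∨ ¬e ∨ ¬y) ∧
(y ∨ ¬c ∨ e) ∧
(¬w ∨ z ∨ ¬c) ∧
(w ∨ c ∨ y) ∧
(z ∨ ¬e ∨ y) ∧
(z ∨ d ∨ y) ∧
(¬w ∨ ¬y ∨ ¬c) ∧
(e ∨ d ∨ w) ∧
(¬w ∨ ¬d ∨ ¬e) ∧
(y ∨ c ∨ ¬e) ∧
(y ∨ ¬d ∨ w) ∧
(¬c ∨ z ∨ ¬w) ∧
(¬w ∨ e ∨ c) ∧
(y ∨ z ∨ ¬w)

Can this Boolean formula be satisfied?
Yes

Yes, the formula is satisfiable.

One satisfying assignment is: w=True, y=False, d=False, z=True, e=True, c=True

Verification: With this assignment, all 26 clauses evaluate to true.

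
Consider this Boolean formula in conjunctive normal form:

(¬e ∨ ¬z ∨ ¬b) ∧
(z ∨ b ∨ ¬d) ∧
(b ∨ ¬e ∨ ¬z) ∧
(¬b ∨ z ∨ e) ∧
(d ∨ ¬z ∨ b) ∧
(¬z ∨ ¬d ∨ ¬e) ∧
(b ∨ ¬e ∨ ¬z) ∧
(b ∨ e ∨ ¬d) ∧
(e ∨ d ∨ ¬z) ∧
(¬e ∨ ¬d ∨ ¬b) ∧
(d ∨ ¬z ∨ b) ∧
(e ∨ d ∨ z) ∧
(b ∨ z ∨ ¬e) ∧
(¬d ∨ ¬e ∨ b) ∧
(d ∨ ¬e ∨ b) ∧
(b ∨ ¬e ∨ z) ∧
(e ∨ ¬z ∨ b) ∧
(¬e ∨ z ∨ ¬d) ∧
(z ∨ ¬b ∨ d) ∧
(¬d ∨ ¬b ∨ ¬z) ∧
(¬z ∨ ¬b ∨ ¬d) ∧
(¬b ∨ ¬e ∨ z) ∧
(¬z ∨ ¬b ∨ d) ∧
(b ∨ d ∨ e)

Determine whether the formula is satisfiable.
No

No, the formula is not satisfiable.

No assignment of truth values to the variables can make all 24 clauses true simultaneously.

The formula is UNSAT (unsatisfiable).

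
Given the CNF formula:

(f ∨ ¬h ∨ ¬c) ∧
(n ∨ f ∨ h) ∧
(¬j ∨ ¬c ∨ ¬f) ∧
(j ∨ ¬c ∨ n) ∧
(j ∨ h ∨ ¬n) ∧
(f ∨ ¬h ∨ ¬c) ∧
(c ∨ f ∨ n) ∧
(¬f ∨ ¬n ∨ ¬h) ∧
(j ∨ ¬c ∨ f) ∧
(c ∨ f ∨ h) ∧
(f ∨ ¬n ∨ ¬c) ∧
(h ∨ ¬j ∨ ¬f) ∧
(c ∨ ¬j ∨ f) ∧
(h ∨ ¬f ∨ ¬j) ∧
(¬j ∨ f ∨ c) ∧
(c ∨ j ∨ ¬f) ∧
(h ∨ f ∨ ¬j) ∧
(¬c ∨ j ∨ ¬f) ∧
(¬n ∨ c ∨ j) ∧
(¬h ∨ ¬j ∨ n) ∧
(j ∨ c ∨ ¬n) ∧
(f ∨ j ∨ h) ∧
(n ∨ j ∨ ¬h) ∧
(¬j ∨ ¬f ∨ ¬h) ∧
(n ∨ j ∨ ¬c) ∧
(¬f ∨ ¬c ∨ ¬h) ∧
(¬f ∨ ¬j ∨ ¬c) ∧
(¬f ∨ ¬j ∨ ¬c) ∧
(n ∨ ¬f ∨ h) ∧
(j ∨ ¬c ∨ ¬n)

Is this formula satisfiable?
No

No, the formula is not satisfiable.

No assignment of truth values to the variables can make all 30 clauses true simultaneously.

The formula is UNSAT (unsatisfiable).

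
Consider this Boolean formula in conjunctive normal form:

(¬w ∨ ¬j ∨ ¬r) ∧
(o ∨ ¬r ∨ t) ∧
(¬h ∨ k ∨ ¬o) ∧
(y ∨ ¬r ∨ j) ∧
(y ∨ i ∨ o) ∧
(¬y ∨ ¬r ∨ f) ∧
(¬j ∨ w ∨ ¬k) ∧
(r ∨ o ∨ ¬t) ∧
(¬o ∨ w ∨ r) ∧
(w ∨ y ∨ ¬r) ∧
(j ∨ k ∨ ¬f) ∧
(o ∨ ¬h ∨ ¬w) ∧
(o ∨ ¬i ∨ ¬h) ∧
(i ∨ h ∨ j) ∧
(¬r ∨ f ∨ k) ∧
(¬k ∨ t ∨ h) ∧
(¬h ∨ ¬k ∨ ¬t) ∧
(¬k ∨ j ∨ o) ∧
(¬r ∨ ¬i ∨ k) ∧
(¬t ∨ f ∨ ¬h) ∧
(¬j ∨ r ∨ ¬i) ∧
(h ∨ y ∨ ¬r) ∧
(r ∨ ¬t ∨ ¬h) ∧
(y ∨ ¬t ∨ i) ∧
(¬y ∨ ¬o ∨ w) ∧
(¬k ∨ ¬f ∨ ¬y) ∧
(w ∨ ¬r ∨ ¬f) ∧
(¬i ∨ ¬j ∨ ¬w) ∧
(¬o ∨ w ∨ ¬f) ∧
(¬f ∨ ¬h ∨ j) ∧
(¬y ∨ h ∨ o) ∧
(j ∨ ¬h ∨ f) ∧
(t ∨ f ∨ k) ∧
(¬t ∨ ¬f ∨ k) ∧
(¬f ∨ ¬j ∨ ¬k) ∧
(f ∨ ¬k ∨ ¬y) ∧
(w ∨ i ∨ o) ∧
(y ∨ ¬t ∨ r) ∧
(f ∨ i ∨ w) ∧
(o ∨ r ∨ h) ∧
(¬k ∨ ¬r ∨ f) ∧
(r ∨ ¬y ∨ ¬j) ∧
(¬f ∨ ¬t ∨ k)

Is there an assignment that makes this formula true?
Yes

Yes, the formula is satisfiable.

One satisfying assignment is: i=False, o=True, w=True, t=False, h=True, y=False, j=True, k=True, r=False, f=False

Verification: With this assignment, all 43 clauses evaluate to true.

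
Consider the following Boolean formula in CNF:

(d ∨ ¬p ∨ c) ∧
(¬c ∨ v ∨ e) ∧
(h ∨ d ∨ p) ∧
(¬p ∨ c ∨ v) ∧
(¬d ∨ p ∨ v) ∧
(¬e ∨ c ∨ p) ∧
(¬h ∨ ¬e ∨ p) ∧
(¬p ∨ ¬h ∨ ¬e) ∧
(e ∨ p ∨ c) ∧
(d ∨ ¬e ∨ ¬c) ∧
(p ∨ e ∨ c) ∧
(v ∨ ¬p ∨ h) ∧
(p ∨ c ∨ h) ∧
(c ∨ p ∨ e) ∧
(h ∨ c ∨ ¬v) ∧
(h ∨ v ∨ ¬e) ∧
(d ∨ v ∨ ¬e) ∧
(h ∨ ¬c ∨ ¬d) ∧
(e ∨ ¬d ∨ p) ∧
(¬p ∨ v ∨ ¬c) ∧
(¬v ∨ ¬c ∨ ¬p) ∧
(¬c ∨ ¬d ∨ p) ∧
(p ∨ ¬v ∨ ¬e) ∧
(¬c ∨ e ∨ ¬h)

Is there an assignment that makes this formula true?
Yes

Yes, the formula is satisfiable.

One satisfying assignment is: e=False, h=True, v=True, p=True, d=True, c=False

Verification: With this assignment, all 24 clauses evaluate to true.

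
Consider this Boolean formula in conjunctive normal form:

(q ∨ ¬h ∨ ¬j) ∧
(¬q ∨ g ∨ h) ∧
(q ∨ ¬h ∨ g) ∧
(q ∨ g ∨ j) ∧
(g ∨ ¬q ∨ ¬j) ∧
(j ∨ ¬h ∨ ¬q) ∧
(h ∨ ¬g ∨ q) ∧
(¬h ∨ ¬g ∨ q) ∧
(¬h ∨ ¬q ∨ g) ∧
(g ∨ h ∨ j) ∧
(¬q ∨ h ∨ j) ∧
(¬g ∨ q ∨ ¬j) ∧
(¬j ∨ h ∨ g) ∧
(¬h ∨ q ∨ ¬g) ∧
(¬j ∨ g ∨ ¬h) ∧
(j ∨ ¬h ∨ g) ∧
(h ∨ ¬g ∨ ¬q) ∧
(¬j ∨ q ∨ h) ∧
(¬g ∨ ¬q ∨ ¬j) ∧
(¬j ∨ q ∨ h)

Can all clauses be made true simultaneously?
No

No, the formula is not satisfiable.

No assignment of truth values to the variables can make all 20 clauses true simultaneously.

The formula is UNSAT (unsatisfiable).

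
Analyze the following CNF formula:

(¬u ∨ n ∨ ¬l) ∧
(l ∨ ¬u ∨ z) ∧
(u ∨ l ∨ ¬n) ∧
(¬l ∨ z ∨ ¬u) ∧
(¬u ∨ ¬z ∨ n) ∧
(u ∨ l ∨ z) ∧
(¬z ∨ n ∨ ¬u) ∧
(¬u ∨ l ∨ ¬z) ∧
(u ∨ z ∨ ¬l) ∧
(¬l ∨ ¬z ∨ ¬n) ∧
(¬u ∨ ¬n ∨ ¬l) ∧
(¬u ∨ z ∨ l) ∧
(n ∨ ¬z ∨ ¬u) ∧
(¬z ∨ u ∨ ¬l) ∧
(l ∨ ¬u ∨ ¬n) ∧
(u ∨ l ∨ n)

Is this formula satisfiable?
No

No, the formula is not satisfiable.

No assignment of truth values to the variables can make all 16 clauses true simultaneously.

The formula is UNSAT (unsatisfiable).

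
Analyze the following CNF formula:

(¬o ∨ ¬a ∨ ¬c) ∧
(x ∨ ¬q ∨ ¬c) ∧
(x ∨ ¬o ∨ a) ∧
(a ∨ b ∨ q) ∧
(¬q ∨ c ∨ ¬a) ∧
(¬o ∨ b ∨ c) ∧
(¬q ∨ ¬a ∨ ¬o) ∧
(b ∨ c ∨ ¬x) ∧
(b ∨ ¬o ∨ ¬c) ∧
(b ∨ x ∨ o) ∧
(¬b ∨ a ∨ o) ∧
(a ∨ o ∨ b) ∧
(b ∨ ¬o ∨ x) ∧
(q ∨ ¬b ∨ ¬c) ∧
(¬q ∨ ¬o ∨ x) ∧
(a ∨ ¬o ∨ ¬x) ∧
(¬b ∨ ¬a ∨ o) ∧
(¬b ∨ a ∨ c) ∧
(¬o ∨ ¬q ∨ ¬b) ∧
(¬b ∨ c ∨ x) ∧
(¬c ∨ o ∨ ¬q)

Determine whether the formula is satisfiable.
Yes

Yes, the formula is satisfiable.

One satisfying assignment is: o=False, c=True, a=True, b=False, x=True, q=False

Verification: With this assignment, all 21 clauses evaluate to true.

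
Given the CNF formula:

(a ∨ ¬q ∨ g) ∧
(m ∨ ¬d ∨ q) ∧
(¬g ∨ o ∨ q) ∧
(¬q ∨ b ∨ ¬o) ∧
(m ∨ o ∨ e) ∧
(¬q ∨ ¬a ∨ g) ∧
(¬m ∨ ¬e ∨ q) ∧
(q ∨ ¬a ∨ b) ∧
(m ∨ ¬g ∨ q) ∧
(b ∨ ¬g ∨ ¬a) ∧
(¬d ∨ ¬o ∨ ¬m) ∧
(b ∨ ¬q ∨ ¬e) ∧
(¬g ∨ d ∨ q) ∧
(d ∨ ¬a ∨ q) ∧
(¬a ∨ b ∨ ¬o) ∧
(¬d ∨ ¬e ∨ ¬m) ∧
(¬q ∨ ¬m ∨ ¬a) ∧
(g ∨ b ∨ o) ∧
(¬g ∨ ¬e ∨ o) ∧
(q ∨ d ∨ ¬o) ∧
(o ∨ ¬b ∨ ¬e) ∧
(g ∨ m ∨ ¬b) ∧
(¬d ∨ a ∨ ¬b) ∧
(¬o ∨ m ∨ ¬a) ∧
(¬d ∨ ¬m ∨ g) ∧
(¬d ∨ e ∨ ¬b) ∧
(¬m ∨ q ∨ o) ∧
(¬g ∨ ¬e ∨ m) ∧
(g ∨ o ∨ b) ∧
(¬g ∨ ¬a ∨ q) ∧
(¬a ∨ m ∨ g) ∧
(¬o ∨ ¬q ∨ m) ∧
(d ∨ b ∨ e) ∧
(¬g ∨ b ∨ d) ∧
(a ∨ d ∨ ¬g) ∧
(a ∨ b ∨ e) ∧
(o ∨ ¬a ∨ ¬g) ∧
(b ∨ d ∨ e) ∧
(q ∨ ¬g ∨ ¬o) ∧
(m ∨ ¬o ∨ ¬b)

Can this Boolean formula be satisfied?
No

No, the formula is not satisfiable.

No assignment of truth values to the variables can make all 40 clauses true simultaneously.

The formula is UNSAT (unsatisfiable).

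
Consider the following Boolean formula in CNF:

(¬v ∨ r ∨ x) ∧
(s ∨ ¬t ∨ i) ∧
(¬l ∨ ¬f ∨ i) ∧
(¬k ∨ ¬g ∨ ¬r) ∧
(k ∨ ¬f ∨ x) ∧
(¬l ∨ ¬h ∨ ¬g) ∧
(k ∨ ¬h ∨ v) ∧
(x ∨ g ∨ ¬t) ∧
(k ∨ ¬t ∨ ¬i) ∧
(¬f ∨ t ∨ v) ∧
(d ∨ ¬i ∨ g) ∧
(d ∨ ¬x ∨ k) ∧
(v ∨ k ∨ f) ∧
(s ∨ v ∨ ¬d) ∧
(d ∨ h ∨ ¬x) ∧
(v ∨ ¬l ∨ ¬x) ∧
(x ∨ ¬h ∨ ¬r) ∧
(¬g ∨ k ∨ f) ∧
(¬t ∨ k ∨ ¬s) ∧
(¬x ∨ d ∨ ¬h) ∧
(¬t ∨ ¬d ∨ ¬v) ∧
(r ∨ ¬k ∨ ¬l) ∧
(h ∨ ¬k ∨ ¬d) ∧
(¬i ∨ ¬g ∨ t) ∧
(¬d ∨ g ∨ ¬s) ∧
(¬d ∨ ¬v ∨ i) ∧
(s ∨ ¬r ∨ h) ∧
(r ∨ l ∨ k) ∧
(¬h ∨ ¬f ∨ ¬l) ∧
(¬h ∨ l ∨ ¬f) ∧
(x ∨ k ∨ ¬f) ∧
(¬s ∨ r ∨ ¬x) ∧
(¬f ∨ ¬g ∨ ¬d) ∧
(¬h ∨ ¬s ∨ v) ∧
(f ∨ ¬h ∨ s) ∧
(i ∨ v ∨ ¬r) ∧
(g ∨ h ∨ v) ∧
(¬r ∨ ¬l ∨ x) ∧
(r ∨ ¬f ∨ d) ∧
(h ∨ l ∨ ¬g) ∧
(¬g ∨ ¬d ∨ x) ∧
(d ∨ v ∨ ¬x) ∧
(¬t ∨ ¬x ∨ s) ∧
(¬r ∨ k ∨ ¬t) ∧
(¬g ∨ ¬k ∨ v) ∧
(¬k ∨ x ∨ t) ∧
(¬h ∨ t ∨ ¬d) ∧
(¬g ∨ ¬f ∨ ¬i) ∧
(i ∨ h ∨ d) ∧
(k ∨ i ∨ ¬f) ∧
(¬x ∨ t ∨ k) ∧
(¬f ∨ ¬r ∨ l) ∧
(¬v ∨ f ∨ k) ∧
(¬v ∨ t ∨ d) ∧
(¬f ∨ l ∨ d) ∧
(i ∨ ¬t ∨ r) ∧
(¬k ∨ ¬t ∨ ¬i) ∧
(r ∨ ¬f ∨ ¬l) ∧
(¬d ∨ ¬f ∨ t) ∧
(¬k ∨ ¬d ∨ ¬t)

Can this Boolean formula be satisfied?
No

No, the formula is not satisfiable.

No assignment of truth values to the variables can make all 60 clauses true simultaneously.

The formula is UNSAT (unsatisfiable).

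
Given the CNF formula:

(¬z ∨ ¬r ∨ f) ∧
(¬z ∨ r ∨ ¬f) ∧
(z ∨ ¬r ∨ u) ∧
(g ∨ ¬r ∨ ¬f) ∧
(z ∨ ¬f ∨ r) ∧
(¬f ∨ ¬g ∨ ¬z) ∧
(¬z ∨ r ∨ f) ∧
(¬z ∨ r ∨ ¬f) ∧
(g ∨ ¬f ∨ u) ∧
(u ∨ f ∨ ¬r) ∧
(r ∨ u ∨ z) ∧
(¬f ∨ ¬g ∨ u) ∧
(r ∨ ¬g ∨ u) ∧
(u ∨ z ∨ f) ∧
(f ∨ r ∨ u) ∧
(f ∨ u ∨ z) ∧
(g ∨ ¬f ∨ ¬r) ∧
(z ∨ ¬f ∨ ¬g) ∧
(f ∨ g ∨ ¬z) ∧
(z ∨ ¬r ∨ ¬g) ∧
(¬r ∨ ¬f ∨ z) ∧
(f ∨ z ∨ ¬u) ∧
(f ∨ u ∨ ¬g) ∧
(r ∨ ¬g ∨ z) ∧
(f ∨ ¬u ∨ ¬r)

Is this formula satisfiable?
No

No, the formula is not satisfiable.

No assignment of truth values to the variables can make all 25 clauses true simultaneously.

The formula is UNSAT (unsatisfiable).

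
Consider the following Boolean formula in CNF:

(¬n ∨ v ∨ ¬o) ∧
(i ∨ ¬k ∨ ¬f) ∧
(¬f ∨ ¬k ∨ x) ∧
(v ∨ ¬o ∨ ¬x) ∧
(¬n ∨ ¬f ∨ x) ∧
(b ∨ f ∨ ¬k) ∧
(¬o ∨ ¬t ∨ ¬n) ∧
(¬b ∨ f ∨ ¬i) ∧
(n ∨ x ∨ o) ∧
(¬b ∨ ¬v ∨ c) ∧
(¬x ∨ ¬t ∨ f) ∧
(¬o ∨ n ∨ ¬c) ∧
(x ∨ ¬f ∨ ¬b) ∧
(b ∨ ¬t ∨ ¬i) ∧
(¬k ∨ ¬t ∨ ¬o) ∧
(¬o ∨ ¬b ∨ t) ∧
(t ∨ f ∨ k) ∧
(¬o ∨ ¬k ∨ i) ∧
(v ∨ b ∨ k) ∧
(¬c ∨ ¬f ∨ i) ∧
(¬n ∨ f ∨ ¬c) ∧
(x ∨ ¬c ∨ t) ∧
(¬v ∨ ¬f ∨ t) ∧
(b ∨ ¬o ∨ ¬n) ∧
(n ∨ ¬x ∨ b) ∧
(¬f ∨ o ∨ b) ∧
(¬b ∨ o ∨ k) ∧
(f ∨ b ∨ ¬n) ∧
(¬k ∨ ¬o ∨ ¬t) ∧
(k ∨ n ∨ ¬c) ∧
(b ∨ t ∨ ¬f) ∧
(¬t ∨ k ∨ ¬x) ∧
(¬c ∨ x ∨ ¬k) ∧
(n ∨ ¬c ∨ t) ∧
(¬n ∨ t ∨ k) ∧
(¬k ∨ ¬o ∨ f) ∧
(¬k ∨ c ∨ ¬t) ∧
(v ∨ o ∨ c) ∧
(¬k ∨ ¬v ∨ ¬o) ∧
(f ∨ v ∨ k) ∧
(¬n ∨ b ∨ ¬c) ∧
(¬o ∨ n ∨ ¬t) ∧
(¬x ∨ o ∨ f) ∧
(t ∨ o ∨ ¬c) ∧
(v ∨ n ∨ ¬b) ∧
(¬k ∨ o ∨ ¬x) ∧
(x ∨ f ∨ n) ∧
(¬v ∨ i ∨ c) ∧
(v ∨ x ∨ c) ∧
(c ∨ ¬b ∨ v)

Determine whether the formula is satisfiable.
No

No, the formula is not satisfiable.

No assignment of truth values to the variables can make all 50 clauses true simultaneously.

The formula is UNSAT (unsatisfiable).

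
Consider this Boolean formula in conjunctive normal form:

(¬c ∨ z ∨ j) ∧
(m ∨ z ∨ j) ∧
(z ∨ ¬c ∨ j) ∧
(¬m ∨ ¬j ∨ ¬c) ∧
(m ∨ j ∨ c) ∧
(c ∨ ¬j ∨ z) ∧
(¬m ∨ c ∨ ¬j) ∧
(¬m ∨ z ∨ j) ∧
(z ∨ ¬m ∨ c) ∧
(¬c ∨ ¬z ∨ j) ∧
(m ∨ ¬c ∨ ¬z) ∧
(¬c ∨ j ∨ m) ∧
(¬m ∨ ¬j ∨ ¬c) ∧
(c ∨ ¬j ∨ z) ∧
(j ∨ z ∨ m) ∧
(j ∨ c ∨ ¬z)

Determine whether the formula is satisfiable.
Yes

Yes, the formula is satisfiable.

One satisfying assignment is: m=False, z=False, j=True, c=True

Verification: With this assignment, all 16 clauses evaluate to true.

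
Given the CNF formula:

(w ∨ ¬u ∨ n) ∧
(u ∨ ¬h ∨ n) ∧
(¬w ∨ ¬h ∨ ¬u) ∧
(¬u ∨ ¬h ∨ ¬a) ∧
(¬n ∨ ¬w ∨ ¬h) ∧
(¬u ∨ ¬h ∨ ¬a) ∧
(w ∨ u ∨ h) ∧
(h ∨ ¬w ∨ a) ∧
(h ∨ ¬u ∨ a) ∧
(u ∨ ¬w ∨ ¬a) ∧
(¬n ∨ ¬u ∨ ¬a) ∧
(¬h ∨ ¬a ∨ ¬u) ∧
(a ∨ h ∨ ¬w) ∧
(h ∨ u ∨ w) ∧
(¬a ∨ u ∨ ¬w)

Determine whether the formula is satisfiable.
Yes

Yes, the formula is satisfiable.

One satisfying assignment is: n=True, u=False, a=False, w=False, h=True

Verification: With this assignment, all 15 clauses evaluate to true.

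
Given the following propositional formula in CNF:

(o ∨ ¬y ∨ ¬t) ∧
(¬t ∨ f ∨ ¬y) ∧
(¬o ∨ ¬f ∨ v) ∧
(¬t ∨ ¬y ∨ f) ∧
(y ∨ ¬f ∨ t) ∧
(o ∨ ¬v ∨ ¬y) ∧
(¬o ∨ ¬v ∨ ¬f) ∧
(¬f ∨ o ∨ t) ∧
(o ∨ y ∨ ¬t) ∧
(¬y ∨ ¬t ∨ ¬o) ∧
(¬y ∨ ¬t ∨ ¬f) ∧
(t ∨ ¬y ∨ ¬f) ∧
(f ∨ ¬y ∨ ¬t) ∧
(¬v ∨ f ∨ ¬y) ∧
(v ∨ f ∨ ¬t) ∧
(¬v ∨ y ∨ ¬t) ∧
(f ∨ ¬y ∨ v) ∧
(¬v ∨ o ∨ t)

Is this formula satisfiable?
Yes

Yes, the formula is satisfiable.

One satisfying assignment is: o=False, y=False, t=False, v=False, f=False

Verification: With this assignment, all 18 clauses evaluate to true.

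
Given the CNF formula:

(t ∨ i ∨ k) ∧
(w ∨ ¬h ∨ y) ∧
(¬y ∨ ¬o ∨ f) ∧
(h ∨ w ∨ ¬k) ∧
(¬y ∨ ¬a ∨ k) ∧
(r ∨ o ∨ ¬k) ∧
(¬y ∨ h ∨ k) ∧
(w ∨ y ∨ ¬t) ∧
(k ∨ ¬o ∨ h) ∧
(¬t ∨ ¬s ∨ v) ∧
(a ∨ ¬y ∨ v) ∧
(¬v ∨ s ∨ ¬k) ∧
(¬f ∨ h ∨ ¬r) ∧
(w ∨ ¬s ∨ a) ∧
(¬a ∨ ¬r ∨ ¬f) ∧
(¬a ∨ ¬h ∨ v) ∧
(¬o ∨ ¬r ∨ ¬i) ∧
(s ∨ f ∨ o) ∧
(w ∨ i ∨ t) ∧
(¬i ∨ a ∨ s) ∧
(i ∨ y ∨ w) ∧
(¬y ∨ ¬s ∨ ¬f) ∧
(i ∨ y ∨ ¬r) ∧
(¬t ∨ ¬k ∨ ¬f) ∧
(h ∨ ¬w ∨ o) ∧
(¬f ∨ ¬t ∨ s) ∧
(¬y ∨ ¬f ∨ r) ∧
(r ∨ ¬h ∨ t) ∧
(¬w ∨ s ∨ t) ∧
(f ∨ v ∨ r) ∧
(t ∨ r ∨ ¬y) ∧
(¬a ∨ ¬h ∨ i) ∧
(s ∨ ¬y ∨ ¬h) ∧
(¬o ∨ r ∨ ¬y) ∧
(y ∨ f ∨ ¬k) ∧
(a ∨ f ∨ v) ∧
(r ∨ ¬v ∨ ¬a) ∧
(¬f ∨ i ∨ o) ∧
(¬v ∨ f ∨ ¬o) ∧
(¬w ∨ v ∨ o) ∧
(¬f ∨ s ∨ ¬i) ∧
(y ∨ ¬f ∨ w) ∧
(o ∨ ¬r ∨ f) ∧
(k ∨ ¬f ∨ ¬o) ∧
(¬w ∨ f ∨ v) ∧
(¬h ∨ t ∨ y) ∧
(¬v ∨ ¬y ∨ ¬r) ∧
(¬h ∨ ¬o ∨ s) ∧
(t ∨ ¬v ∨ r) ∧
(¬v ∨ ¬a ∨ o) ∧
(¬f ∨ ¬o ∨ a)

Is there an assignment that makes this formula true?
Yes

Yes, the formula is satisfiable.

One satisfying assignment is: h=True, o=False, w=True, y=True, s=True, k=False, f=False, r=False, t=True, v=True, i=True, a=False

Verification: With this assignment, all 51 clauses evaluate to true.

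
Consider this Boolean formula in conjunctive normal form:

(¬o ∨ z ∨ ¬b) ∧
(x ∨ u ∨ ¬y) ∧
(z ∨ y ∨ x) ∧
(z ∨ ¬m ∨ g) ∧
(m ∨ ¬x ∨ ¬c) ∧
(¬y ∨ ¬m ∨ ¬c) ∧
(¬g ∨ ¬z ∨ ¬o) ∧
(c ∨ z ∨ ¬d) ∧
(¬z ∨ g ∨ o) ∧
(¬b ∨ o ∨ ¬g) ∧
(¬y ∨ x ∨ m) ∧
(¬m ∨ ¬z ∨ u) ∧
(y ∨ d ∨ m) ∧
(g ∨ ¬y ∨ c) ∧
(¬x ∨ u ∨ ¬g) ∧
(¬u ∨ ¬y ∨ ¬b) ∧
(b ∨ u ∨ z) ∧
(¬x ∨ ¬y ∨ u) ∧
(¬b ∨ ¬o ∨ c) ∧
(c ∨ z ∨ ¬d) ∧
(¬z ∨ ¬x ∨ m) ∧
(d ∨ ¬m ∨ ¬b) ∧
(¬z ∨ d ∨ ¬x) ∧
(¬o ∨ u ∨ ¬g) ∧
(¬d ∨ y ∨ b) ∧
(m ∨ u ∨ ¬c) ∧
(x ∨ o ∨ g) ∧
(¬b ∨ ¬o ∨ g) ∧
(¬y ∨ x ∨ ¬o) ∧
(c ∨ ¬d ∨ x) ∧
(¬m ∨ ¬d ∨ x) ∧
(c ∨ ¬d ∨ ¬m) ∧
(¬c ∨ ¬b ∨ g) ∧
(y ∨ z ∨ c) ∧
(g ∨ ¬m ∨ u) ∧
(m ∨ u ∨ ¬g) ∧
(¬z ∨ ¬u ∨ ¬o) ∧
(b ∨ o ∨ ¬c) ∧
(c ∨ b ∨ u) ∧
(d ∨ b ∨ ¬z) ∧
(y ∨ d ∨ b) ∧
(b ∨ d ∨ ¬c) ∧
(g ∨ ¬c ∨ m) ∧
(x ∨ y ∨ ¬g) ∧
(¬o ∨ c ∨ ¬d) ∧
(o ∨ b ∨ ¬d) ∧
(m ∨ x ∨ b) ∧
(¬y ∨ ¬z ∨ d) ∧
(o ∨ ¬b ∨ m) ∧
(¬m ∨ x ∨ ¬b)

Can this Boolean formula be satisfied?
Yes

Yes, the formula is satisfiable.

One satisfying assignment is: b=False, c=False, o=False, m=False, d=False, u=True, z=False, y=True, g=True, x=True

Verification: With this assignment, all 50 clauses evaluate to true.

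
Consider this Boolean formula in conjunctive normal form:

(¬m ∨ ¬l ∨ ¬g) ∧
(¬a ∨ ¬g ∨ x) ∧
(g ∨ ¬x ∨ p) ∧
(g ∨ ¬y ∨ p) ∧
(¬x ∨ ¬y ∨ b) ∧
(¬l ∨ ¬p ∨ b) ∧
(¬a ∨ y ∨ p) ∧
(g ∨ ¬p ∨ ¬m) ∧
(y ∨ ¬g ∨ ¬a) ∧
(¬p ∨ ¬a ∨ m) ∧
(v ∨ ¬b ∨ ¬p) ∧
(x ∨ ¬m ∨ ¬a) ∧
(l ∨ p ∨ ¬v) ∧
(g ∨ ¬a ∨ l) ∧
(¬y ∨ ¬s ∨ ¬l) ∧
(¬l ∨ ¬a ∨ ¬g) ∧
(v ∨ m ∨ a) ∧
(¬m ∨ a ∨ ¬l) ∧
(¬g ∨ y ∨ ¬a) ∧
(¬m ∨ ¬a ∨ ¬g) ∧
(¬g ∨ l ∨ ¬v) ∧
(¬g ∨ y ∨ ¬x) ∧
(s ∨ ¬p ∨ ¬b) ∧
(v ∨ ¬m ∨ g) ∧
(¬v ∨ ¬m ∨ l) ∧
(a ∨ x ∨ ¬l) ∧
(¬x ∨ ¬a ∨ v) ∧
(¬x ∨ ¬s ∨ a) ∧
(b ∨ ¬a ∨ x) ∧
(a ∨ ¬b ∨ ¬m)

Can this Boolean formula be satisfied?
Yes

Yes, the formula is satisfiable.

One satisfying assignment is: b=False, x=False, s=False, g=True, p=False, m=True, a=False, y=False, v=False, l=False

Verification: With this assignment, all 30 clauses evaluate to true.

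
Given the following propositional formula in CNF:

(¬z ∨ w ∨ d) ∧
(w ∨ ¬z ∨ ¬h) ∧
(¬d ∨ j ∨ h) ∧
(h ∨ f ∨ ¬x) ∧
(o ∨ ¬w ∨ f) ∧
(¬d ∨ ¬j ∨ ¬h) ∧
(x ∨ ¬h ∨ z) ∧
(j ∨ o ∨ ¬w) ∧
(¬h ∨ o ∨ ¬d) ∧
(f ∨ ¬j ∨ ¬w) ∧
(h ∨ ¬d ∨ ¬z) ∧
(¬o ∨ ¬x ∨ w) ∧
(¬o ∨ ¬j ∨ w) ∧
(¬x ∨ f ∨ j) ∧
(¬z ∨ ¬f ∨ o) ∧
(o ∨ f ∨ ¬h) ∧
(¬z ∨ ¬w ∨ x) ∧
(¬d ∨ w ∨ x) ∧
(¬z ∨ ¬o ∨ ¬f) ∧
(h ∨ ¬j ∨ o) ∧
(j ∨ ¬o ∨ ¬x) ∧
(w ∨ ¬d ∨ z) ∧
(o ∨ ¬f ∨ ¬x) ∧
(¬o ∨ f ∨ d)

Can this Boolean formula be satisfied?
Yes

Yes, the formula is satisfiable.

One satisfying assignment is: o=False, h=False, f=False, w=False, d=False, x=False, j=False, z=False

Verification: With this assignment, all 24 clauses evaluate to true.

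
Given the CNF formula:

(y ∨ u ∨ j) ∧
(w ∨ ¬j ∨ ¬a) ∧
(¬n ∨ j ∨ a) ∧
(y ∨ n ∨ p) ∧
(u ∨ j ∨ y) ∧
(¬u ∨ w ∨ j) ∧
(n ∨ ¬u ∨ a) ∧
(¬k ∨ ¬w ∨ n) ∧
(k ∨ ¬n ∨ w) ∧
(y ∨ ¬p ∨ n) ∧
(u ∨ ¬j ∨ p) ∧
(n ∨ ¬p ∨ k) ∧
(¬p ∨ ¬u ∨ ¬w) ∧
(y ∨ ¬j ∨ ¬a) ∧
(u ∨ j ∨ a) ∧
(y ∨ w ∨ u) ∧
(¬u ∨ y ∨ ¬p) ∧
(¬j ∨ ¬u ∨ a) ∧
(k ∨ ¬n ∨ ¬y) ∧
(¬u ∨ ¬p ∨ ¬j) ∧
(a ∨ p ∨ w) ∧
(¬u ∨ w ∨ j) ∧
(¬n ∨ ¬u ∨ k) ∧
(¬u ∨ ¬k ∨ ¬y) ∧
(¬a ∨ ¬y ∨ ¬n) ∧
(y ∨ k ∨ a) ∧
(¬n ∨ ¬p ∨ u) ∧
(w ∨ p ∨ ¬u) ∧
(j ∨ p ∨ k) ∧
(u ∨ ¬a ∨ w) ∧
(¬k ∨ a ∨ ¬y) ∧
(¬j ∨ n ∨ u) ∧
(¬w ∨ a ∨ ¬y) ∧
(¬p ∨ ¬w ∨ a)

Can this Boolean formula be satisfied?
Yes

Yes, the formula is satisfiable.

One satisfying assignment is: j=True, p=False, u=True, n=False, w=True, a=True, y=True, k=False

Verification: With this assignment, all 34 clauses evaluate to true.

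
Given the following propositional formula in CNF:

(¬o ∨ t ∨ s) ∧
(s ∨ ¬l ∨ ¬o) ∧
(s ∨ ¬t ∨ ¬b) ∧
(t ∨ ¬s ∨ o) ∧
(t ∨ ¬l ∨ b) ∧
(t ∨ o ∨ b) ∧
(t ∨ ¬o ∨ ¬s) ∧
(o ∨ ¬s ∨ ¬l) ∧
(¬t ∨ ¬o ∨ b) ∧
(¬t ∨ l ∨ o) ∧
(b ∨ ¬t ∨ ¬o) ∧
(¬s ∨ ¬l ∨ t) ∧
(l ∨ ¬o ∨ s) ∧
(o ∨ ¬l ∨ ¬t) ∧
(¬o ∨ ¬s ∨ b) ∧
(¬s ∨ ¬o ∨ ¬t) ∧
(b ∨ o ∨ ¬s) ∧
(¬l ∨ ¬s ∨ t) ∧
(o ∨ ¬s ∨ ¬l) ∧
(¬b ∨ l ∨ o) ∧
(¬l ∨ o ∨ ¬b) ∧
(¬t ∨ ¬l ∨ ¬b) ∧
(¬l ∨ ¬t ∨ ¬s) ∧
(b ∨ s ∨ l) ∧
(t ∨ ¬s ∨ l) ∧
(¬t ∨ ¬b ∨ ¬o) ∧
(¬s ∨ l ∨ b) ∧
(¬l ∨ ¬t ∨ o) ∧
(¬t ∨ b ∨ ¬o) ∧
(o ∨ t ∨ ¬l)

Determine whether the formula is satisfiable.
No

No, the formula is not satisfiable.

No assignment of truth values to the variables can make all 30 clauses true simultaneously.

The formula is UNSAT (unsatisfiable).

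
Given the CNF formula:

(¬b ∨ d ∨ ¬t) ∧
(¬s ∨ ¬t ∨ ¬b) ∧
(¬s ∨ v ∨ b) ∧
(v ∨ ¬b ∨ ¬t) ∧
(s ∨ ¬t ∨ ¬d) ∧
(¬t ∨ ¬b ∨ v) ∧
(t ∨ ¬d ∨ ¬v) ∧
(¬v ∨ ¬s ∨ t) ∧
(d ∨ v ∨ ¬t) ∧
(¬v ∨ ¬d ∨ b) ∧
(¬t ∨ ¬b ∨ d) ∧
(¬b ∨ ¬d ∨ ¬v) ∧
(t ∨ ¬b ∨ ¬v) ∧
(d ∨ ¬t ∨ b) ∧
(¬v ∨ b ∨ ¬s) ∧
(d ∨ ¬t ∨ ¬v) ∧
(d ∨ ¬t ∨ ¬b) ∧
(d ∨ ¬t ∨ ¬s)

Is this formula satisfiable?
Yes

Yes, the formula is satisfiable.

One satisfying assignment is: v=False, b=False, s=False, d=False, t=False

Verification: With this assignment, all 18 clauses evaluate to true.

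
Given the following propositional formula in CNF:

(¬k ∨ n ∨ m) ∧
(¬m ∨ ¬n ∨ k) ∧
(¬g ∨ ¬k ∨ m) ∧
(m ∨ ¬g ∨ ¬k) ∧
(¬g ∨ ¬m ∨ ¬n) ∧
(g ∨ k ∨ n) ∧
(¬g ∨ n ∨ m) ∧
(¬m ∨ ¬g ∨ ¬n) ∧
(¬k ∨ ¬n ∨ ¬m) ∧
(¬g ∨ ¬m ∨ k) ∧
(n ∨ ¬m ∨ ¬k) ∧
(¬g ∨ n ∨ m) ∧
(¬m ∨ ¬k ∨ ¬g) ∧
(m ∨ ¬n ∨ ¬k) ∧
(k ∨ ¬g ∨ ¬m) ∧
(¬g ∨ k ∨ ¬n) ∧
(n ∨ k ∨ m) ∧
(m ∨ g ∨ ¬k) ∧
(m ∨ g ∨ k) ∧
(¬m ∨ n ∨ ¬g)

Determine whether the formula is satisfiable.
No

No, the formula is not satisfiable.

No assignment of truth values to the variables can make all 20 clauses true simultaneously.

The formula is UNSAT (unsatisfiable).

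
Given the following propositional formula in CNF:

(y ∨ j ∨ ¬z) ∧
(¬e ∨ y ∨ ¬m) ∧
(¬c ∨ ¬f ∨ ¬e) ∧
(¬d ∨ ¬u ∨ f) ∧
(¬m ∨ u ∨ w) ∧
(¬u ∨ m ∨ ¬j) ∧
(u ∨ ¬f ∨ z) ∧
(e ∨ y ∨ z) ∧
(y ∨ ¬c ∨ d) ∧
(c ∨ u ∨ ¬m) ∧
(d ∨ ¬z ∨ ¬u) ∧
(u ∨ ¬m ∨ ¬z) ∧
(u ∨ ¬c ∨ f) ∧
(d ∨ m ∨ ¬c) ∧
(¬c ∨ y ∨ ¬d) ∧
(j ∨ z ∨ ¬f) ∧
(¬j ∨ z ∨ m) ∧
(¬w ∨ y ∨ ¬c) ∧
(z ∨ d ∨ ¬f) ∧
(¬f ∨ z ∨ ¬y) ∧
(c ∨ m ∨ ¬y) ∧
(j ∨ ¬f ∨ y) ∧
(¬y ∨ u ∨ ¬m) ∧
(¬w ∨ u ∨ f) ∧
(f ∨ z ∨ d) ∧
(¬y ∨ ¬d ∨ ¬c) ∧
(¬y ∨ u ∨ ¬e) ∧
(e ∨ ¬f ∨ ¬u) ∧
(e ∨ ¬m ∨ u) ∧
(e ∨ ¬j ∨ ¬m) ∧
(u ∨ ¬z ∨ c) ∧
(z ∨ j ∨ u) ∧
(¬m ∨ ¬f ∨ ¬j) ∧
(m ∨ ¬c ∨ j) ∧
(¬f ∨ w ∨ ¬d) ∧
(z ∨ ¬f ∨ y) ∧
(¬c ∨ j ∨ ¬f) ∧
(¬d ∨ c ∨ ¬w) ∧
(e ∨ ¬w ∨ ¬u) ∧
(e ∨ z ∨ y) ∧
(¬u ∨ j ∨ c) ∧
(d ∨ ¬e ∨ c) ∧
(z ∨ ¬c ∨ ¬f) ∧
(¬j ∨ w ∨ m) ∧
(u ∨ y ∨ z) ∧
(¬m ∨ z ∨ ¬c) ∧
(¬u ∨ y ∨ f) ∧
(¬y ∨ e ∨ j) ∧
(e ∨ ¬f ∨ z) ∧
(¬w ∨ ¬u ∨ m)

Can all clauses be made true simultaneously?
No

No, the formula is not satisfiable.

No assignment of truth values to the variables can make all 50 clauses true simultaneously.

The formula is UNSAT (unsatisfiable).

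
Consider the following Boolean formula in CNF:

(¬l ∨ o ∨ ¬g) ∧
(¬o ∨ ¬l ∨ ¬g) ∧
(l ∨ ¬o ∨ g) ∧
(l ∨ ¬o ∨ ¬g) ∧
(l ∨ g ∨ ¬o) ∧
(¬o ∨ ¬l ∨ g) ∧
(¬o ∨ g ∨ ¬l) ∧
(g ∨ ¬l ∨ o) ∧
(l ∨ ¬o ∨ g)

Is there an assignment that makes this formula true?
Yes

Yes, the formula is satisfiable.

One satisfying assignment is: g=False, o=False, l=False

Verification: With this assignment, all 9 clauses evaluate to true.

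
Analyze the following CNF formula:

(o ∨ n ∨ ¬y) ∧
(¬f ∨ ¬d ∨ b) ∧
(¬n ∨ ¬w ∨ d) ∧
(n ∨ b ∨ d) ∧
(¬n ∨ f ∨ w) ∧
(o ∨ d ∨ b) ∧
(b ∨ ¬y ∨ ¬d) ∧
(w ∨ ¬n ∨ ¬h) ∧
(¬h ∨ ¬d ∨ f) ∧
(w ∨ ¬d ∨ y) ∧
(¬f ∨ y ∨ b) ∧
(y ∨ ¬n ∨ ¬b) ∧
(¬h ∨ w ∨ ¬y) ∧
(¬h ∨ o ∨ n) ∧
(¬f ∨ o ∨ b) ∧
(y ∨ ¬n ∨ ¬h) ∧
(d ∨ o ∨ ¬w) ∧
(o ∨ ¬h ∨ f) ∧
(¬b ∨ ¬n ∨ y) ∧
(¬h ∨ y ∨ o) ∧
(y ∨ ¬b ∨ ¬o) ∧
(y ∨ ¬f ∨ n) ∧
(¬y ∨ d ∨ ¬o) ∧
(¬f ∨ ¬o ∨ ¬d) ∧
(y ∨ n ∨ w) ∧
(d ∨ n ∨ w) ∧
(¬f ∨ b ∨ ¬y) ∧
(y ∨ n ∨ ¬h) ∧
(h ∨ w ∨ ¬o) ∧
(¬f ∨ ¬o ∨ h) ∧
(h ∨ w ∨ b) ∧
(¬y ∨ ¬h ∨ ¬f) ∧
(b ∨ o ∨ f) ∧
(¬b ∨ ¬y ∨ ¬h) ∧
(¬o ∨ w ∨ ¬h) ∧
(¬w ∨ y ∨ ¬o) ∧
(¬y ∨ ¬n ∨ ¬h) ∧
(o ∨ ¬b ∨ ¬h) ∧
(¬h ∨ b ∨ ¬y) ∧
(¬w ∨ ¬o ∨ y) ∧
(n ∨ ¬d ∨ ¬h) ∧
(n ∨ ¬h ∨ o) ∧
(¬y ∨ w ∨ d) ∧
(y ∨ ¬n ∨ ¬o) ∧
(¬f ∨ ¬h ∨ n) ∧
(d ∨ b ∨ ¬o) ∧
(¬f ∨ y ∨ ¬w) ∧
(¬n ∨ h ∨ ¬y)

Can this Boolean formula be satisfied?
Yes

Yes, the formula is satisfiable.

One satisfying assignment is: w=True, d=True, f=False, y=False, n=False, o=False, b=True, h=False

Verification: With this assignment, all 48 clauses evaluate to true.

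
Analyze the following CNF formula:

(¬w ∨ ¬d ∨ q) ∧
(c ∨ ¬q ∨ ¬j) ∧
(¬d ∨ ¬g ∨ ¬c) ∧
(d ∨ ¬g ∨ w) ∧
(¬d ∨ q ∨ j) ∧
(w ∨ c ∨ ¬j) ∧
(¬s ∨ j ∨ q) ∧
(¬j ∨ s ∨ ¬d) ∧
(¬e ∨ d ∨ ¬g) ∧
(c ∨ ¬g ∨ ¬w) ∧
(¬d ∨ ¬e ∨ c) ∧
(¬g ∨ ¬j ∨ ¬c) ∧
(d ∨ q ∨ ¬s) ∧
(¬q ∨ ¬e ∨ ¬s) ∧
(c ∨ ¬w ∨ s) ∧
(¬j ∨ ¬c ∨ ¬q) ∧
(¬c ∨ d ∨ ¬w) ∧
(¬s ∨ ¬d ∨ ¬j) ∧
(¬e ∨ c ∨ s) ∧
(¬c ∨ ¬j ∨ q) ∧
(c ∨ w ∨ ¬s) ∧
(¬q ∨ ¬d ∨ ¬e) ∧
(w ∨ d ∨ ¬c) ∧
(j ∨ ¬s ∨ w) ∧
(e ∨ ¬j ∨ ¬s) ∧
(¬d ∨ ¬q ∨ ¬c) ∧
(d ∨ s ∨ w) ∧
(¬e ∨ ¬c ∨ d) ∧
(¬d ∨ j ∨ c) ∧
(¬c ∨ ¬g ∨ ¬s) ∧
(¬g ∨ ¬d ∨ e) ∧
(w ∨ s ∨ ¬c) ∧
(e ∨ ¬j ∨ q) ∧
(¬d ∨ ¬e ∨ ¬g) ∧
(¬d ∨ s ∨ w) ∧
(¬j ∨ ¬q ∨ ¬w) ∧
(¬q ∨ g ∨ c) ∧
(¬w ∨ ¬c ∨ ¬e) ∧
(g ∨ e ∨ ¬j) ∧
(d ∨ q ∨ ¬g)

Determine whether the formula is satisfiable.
No

No, the formula is not satisfiable.

No assignment of truth values to the variables can make all 40 clauses true simultaneously.

The formula is UNSAT (unsatisfiable).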